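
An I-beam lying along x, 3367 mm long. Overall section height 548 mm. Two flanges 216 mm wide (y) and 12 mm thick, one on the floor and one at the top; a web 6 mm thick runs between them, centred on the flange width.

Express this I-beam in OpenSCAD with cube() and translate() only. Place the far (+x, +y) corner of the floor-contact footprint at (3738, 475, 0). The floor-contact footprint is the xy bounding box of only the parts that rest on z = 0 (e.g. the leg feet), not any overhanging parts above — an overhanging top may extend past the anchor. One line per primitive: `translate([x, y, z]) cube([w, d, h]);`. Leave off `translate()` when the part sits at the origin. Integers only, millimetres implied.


translate([371, 259, 0]) cube([3367, 216, 12]);
translate([371, 364, 12]) cube([3367, 6, 524]);
translate([371, 259, 536]) cube([3367, 216, 12]);


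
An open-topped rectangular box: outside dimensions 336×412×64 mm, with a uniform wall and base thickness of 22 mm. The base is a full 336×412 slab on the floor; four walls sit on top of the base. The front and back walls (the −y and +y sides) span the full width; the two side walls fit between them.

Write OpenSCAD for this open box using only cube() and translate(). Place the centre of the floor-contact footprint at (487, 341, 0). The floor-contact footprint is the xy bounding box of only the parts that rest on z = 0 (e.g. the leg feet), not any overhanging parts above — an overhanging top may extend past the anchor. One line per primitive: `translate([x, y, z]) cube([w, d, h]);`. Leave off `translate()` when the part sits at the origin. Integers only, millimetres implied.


translate([319, 135, 0]) cube([336, 412, 22]);
translate([319, 135, 22]) cube([336, 22, 42]);
translate([319, 525, 22]) cube([336, 22, 42]);
translate([319, 157, 22]) cube([22, 368, 42]);
translate([633, 157, 22]) cube([22, 368, 42]);


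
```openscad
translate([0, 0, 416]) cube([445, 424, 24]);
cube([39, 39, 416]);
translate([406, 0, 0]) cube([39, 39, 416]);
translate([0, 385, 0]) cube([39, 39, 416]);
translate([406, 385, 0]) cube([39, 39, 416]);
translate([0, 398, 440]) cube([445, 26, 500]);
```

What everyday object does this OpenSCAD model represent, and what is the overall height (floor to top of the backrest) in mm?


A chair. The overall height is 940 mm.

A slab on four corner posts with a tall panel at the back — a chair. The seat slab sits at z = 416 with thickness 24, and the 500 mm backrest starts at the seat top, so the overall height is 416 + 24 + 500 = 940 mm.


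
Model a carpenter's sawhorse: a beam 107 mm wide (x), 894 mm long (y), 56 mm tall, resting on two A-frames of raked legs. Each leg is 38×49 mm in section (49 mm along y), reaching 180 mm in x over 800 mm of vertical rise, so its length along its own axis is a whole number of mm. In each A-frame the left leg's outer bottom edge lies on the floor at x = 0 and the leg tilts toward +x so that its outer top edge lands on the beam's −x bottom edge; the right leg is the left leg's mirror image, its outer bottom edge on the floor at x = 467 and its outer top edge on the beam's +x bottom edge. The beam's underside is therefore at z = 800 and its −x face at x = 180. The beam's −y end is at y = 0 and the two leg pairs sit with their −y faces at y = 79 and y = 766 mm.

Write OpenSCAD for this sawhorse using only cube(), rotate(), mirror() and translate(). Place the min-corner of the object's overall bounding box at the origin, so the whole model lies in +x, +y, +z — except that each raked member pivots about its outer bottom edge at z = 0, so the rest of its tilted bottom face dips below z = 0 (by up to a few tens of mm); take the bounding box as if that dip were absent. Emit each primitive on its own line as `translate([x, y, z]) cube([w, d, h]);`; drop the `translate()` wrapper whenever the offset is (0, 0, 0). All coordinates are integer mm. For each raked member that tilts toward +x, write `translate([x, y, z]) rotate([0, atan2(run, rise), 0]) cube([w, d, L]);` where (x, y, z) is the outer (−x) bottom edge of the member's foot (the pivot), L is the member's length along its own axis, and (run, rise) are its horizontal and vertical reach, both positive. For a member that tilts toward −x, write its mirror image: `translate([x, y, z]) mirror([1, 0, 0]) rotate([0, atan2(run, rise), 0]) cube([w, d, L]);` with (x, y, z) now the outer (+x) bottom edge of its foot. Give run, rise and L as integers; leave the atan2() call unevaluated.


translate([180, 0, 800]) cube([107, 894, 56]);
translate([0, 79, 0]) rotate([0, atan2(180, 800), 0]) cube([38, 49, 820]);
translate([467, 79, 0]) mirror([1, 0, 0]) rotate([0, atan2(180, 800), 0]) cube([38, 49, 820]);
translate([0, 766, 0]) rotate([0, atan2(180, 800), 0]) cube([38, 49, 820]);
translate([467, 766, 0]) mirror([1, 0, 0]) rotate([0, atan2(180, 800), 0]) cube([38, 49, 820]);


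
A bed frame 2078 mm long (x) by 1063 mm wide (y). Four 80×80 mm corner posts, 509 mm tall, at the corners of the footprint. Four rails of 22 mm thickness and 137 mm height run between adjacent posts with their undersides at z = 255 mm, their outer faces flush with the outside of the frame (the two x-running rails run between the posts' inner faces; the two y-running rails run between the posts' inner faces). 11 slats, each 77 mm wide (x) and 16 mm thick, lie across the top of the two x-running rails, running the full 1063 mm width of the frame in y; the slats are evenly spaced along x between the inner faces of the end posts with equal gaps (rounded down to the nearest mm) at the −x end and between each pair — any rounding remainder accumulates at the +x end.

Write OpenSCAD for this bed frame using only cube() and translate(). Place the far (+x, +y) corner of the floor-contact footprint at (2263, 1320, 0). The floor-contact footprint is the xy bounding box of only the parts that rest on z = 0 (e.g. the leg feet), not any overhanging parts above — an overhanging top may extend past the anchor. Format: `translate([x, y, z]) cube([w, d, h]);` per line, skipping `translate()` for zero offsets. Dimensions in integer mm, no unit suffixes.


translate([185, 257, 0]) cube([80, 80, 509]);
translate([185, 1240, 0]) cube([80, 80, 509]);
translate([2183, 257, 0]) cube([80, 80, 509]);
translate([2183, 1240, 0]) cube([80, 80, 509]);
translate([265, 257, 255]) cube([1918, 22, 137]);
translate([265, 1298, 255]) cube([1918, 22, 137]);
translate([185, 337, 255]) cube([22, 903, 137]);
translate([2241, 337, 255]) cube([22, 903, 137]);
translate([354, 257, 392]) cube([77, 1063, 16]);
translate([520, 257, 392]) cube([77, 1063, 16]);
translate([686, 257, 392]) cube([77, 1063, 16]);
translate([852, 257, 392]) cube([77, 1063, 16]);
translate([1018, 257, 392]) cube([77, 1063, 16]);
translate([1184, 257, 392]) cube([77, 1063, 16]);
translate([1350, 257, 392]) cube([77, 1063, 16]);
translate([1516, 257, 392]) cube([77, 1063, 16]);
translate([1682, 257, 392]) cube([77, 1063, 16]);
translate([1848, 257, 392]) cube([77, 1063, 16]);
translate([2014, 257, 392]) cube([77, 1063, 16]);


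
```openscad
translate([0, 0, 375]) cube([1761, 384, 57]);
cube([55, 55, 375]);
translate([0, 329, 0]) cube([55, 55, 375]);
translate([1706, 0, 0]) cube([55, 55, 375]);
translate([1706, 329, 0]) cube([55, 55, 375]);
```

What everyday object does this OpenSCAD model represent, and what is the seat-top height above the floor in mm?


A bench. The seat-top height is 432 mm.

A long slab on four corner posts — a bench. The slab sits at z = 375 with thickness 57, so the top is 375 + 57 = 432 mm.


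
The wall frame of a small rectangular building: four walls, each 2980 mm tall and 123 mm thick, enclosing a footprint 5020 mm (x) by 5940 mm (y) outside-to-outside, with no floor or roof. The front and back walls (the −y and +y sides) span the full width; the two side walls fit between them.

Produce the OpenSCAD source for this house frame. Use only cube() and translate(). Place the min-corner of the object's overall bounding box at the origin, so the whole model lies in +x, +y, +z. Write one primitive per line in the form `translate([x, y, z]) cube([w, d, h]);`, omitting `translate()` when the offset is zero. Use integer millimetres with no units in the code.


cube([5020, 123, 2980]);
translate([0, 5817, 0]) cube([5020, 123, 2980]);
translate([0, 123, 0]) cube([123, 5694, 2980]);
translate([4897, 123, 0]) cube([123, 5694, 2980]);


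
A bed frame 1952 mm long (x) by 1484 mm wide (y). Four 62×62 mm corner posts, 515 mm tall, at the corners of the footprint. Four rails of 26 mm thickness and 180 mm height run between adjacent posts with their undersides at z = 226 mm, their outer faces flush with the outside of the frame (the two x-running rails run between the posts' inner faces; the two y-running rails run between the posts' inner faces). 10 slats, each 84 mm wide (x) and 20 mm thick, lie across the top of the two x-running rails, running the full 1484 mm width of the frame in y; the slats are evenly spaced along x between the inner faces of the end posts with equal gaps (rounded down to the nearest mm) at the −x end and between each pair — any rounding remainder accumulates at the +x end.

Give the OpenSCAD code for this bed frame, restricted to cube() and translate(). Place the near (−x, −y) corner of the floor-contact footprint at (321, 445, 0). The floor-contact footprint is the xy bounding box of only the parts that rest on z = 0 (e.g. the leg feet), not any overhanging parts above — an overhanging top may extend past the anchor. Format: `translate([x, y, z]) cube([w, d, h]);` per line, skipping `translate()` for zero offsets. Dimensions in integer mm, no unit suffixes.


// slat z = rail_z + rail_h = 226 + 180 = 406
// slat gap = ⌊(1828 − 10·84) / 11⌋ = 89
translate([321, 445, 0]) cube([62, 62, 515]);
translate([321, 1867, 0]) cube([62, 62, 515]);
translate([2211, 445, 0]) cube([62, 62, 515]);
translate([2211, 1867, 0]) cube([62, 62, 515]);
translate([383, 445, 226]) cube([1828, 26, 180]);
translate([383, 1903, 226]) cube([1828, 26, 180]);
translate([321, 507, 226]) cube([26, 1360, 180]);
translate([2247, 507, 226]) cube([26, 1360, 180]);
translate([472, 445, 406]) cube([84, 1484, 20]);
translate([645, 445, 406]) cube([84, 1484, 20]);
translate([818, 445, 406]) cube([84, 1484, 20]);
translate([991, 445, 406]) cube([84, 1484, 20]);
translate([1164, 445, 406]) cube([84, 1484, 20]);
translate([1337, 445, 406]) cube([84, 1484, 20]);
translate([1510, 445, 406]) cube([84, 1484, 20]);
translate([1683, 445, 406]) cube([84, 1484, 20]);
translate([1856, 445, 406]) cube([84, 1484, 20]);
translate([2029, 445, 406]) cube([84, 1484, 20]);


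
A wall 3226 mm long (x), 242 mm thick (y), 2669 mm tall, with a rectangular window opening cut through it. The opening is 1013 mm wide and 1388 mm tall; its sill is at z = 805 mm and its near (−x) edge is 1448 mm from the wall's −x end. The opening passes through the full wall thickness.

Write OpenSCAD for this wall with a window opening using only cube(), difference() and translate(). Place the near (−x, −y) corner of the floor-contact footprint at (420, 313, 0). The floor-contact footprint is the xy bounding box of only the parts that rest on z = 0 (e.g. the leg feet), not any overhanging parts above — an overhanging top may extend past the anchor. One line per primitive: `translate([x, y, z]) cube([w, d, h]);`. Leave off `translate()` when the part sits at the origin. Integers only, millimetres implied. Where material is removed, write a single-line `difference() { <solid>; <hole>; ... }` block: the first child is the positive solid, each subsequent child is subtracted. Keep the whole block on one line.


difference() { translate([420, 313, 0]) cube([3226, 242, 2669]); translate([1868, 313, 805]) cube([1013, 242, 1388]); }


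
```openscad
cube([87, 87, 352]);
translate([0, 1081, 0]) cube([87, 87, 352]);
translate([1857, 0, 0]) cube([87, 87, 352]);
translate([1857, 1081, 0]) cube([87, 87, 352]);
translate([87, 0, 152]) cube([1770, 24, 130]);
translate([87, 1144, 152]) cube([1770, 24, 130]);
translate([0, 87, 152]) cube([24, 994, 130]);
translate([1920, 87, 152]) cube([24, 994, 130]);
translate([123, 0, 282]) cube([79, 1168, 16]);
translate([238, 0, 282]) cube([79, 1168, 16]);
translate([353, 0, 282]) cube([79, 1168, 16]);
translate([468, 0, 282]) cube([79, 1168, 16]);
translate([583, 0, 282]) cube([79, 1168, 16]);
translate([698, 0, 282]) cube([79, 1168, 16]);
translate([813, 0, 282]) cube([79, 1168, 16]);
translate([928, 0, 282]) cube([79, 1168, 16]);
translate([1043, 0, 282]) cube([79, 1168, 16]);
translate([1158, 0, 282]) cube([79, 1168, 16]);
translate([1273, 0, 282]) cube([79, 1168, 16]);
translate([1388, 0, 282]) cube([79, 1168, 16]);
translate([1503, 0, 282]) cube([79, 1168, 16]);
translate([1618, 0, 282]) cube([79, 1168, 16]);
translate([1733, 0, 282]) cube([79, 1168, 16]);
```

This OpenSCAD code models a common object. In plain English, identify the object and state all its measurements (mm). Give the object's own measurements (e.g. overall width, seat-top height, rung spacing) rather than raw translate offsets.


A bed frame 1944 mm long (x) by 1168 mm wide (y). Four 87×87 mm corner posts, 352 mm tall, at the corners of the footprint. Four rails of 24 mm thickness and 130 mm height run between adjacent posts with their undersides at z = 152 mm, their outer faces flush with the outside of the frame (the two x-running rails run between the posts' inner faces; the two y-running rails run between the posts' inner faces). 15 slats, each 79 mm wide (x) and 16 mm thick, lie across the top of the two x-running rails, running the full 1168 mm width of the frame in y; along x they sit between the end posts with a 36 mm gap after the −x posts and between neighbouring slats, leaving 45 mm before the +x posts.


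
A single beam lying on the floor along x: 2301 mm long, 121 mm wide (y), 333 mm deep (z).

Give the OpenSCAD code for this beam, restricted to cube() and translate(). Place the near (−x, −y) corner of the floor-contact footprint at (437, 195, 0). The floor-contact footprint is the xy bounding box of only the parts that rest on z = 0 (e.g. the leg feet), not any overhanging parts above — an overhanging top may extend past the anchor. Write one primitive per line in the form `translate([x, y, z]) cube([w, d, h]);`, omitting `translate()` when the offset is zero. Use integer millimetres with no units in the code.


translate([437, 195, 0]) cube([2301, 121, 333]);


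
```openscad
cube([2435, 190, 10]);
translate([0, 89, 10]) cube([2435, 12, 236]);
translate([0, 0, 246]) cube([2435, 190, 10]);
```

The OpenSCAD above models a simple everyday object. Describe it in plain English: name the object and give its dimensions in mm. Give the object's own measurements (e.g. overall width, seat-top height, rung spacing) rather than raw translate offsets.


An I-beam lying along x, 2435 mm long. Overall section height 256 mm. Two flanges 190 mm wide (y) and 10 mm thick, one on the floor and one at the top; a web 12 mm thick runs between them, centred on the flange width.


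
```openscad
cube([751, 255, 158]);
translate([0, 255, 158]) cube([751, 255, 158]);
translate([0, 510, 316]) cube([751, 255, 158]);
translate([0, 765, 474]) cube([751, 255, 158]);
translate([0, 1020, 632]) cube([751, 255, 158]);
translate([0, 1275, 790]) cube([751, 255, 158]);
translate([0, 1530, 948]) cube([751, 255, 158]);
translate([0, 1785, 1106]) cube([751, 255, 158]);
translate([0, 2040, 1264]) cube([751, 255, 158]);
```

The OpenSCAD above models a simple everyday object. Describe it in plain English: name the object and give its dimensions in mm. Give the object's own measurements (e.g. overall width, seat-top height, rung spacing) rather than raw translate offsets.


A straight staircase of 9 solid steps. Each step is 751 mm wide (x), 255 mm deep (y, the going) and 158 mm tall (the rise). The first step rests on the floor; each subsequent step sits one going further in +y and one rise higher in +z, directly behind and above the previous step with no overlap.


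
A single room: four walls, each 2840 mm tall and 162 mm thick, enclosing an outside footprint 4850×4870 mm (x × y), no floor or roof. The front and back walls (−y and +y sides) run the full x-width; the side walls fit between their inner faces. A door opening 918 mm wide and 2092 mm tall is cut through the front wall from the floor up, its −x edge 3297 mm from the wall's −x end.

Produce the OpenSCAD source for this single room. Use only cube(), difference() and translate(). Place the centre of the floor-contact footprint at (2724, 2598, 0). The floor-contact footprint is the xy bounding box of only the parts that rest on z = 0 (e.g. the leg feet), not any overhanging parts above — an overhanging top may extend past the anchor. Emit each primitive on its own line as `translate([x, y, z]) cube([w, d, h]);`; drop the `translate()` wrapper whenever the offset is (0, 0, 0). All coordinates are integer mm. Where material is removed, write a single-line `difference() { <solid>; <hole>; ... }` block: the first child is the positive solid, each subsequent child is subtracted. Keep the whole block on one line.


difference() { translate([299, 163, 0]) cube([4850, 162, 2840]); translate([3596, 163, 0]) cube([918, 162, 2092]); }
translate([299, 4871, 0]) cube([4850, 162, 2840]);
translate([299, 325, 0]) cube([162, 4546, 2840]);
translate([4987, 325, 0]) cube([162, 4546, 2840]);


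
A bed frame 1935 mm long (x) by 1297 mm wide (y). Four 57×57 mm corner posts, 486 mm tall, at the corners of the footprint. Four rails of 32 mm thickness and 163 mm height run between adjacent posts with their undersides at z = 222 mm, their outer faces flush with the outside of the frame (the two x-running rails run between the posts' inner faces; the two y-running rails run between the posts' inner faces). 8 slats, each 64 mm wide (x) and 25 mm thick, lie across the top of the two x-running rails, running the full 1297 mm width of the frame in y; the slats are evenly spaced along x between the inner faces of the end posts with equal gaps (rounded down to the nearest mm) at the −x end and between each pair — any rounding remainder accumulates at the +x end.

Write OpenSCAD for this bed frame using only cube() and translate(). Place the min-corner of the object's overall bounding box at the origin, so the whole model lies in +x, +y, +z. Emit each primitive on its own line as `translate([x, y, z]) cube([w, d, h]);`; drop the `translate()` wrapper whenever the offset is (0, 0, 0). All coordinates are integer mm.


// slat z = rail_z + rail_h = 222 + 163 = 385
// slat gap = ⌊(1821 − 8·64) / 9⌋ = 145
cube([57, 57, 486]);
translate([0, 1240, 0]) cube([57, 57, 486]);
translate([1878, 0, 0]) cube([57, 57, 486]);
translate([1878, 1240, 0]) cube([57, 57, 486]);
translate([57, 0, 222]) cube([1821, 32, 163]);
translate([57, 1265, 222]) cube([1821, 32, 163]);
translate([0, 57, 222]) cube([32, 1183, 163]);
translate([1903, 57, 222]) cube([32, 1183, 163]);
translate([202, 0, 385]) cube([64, 1297, 25]);
translate([411, 0, 385]) cube([64, 1297, 25]);
translate([620, 0, 385]) cube([64, 1297, 25]);
translate([829, 0, 385]) cube([64, 1297, 25]);
translate([1038, 0, 385]) cube([64, 1297, 25]);
translate([1247, 0, 385]) cube([64, 1297, 25]);
translate([1456, 0, 385]) cube([64, 1297, 25]);
translate([1665, 0, 385]) cube([64, 1297, 25]);


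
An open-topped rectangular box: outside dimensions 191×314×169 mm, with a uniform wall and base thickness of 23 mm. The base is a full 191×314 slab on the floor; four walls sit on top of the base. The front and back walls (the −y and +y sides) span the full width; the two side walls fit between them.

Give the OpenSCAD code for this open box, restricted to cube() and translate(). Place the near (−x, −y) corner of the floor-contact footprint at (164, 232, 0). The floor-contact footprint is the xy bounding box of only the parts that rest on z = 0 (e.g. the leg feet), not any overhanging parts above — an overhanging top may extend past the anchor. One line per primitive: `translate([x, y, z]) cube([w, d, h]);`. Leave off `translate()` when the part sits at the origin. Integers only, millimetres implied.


translate([164, 232, 0]) cube([191, 314, 23]);
translate([164, 232, 23]) cube([191, 23, 146]);
translate([164, 523, 23]) cube([191, 23, 146]);
translate([164, 255, 23]) cube([23, 268, 146]);
translate([332, 255, 23]) cube([23, 268, 146]);


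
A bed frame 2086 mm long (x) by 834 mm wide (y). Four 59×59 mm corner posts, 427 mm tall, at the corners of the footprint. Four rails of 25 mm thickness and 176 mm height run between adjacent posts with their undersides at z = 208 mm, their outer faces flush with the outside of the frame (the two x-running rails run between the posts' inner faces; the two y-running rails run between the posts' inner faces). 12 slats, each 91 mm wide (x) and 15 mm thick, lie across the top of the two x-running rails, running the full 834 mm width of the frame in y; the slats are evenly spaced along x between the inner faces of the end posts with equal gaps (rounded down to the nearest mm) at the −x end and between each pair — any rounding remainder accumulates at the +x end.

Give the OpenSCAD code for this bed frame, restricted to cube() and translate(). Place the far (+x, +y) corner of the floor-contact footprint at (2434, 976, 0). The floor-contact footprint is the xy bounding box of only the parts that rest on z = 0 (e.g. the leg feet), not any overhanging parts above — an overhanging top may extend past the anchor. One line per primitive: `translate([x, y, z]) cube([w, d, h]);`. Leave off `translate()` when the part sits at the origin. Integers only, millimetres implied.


translate([348, 142, 0]) cube([59, 59, 427]);
translate([348, 917, 0]) cube([59, 59, 427]);
translate([2375, 142, 0]) cube([59, 59, 427]);
translate([2375, 917, 0]) cube([59, 59, 427]);
translate([407, 142, 208]) cube([1968, 25, 176]);
translate([407, 951, 208]) cube([1968, 25, 176]);
translate([348, 201, 208]) cube([25, 716, 176]);
translate([2409, 201, 208]) cube([25, 716, 176]);
translate([474, 142, 384]) cube([91, 834, 15]);
translate([632, 142, 384]) cube([91, 834, 15]);
translate([790, 142, 384]) cube([91, 834, 15]);
translate([948, 142, 384]) cube([91, 834, 15]);
translate([1106, 142, 384]) cube([91, 834, 15]);
translate([1264, 142, 384]) cube([91, 834, 15]);
translate([1422, 142, 384]) cube([91, 834, 15]);
translate([1580, 142, 384]) cube([91, 834, 15]);
translate([1738, 142, 384]) cube([91, 834, 15]);
translate([1896, 142, 384]) cube([91, 834, 15]);
translate([2054, 142, 384]) cube([91, 834, 15]);
translate([2212, 142, 384]) cube([91, 834, 15]);


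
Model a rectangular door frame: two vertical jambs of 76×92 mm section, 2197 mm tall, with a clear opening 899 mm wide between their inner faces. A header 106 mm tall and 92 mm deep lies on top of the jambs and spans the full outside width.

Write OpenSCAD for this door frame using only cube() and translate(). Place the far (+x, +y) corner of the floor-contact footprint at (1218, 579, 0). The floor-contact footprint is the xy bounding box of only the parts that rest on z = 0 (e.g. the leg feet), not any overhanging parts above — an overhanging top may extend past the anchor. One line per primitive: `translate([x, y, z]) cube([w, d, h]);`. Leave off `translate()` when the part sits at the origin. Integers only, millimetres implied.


translate([167, 487, 0]) cube([76, 92, 2197]);
translate([1142, 487, 0]) cube([76, 92, 2197]);
translate([167, 487, 2197]) cube([1051, 92, 106]);


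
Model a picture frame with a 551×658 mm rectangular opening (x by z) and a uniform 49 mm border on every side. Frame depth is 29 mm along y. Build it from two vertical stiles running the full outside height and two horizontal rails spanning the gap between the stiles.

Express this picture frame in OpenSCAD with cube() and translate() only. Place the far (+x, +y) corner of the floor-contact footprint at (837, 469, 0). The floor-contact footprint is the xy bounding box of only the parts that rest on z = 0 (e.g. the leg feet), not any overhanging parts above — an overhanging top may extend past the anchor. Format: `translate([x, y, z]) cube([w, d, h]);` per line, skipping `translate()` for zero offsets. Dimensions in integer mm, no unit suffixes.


translate([188, 440, 0]) cube([49, 29, 756]);
translate([788, 440, 0]) cube([49, 29, 756]);
translate([237, 440, 0]) cube([551, 29, 49]);
translate([237, 440, 707]) cube([551, 29, 49]);


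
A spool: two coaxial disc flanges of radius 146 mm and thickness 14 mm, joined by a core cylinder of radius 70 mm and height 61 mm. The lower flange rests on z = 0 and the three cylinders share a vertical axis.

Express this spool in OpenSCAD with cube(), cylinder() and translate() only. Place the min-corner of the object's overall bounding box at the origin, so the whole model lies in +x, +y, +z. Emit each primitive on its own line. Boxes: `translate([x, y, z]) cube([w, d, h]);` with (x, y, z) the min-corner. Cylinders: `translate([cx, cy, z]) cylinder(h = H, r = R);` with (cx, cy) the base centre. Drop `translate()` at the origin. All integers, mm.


translate([146, 146, 0]) cylinder(h = 14, r = 146);
translate([146, 146, 14]) cylinder(h = 61, r = 70);
translate([146, 146, 75]) cylinder(h = 14, r = 146);


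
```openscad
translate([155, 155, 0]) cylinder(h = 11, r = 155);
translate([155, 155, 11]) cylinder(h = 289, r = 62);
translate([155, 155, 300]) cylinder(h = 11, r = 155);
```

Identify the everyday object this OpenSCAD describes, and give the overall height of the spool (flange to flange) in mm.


A spool. The overall height is 311 mm.

Three coaxial cylinders, large–small–large — a spool. Two 11 mm flanges and a 289 mm core give 11 + 289 + 11 = 311 mm.


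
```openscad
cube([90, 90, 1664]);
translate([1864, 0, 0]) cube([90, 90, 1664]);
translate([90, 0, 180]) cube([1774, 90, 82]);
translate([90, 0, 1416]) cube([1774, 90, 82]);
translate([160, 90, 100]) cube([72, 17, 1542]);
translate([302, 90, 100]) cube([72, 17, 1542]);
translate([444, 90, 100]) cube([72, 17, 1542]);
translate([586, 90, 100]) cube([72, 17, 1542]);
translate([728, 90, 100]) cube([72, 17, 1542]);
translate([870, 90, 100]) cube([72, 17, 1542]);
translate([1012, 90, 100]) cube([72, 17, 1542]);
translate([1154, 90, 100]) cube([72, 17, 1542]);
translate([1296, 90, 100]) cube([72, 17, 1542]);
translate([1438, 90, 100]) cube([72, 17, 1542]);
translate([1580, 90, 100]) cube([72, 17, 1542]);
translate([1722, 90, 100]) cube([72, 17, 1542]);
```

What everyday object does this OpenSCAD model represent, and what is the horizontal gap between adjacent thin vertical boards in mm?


A fence section. The picket gap is 70 mm.

Two posts, two rails, 12 pickets — a fence section. Span 1774 mm holds 12 pickets of 72 mm with 13 equal gaps: ⌊(1774 − 12·72) / 13⌋ = 70 mm.


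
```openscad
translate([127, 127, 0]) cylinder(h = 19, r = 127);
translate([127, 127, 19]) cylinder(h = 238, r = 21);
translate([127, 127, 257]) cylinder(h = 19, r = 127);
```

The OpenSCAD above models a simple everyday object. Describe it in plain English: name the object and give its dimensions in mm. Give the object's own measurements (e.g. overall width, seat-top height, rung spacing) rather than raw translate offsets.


A spool: two coaxial disc flanges of radius 127 mm and thickness 19 mm, joined by a core cylinder of radius 21 mm and height 238 mm. The lower flange rests on z = 0 and the three cylinders share a vertical axis.


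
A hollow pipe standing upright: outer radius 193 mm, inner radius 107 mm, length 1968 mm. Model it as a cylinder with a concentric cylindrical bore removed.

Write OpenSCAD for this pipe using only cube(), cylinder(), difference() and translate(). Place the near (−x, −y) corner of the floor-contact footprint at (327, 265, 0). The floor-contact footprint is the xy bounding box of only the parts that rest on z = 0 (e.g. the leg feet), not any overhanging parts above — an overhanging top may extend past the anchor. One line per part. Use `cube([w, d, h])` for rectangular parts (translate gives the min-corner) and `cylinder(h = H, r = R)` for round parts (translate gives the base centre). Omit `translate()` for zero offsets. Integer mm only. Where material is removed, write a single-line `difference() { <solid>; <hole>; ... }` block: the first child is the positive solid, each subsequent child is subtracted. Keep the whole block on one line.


difference() { translate([520, 458, 0]) cylinder(h = 1968, r = 193); translate([520, 458, 0]) cylinder(h = 1968, r = 107); }


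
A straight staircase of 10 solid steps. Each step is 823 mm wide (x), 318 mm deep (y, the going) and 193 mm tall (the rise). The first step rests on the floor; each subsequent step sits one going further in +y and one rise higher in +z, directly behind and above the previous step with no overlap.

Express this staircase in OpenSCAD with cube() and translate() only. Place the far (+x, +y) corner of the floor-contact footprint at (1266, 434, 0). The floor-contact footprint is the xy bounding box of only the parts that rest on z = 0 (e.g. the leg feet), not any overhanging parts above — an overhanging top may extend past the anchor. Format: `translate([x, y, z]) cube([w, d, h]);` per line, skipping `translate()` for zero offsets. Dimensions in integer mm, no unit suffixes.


translate([443, 116, 0]) cube([823, 318, 193]);
translate([443, 434, 193]) cube([823, 318, 193]);
translate([443, 752, 386]) cube([823, 318, 193]);
translate([443, 1070, 579]) cube([823, 318, 193]);
translate([443, 1388, 772]) cube([823, 318, 193]);
translate([443, 1706, 965]) cube([823, 318, 193]);
translate([443, 2024, 1158]) cube([823, 318, 193]);
translate([443, 2342, 1351]) cube([823, 318, 193]);
translate([443, 2660, 1544]) cube([823, 318, 193]);
translate([443, 2978, 1737]) cube([823, 318, 193]);


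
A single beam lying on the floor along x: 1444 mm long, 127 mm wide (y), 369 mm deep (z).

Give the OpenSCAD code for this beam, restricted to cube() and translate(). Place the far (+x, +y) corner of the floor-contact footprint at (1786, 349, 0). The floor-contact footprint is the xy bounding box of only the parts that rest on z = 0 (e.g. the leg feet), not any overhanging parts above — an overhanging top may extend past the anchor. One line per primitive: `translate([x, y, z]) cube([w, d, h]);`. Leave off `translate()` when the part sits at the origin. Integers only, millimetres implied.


translate([342, 222, 0]) cube([1444, 127, 369]);


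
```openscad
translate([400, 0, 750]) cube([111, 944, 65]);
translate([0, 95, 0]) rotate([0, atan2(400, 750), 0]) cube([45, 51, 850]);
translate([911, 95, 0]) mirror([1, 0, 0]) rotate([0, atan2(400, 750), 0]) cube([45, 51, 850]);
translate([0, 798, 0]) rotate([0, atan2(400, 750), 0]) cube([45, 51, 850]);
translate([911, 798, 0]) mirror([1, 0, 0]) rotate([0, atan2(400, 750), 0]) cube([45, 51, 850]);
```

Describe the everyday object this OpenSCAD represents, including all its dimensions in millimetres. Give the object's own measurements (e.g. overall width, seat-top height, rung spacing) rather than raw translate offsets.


A sawhorse. A 111×944×65 mm beam (x, y, z) sits on two A-frame leg pairs. Each pair is two raked legs of 45×51 mm section (51 mm along y) splaying symmetrically in x. Each leg rises 750 mm vertically over 400 mm of horizontal reach and is 850 mm long along its own axis. Every leg's outer bottom edge rests on the floor and its outer top edge meets a bottom edge of the beam — the left legs (tilting toward +x) meet the beam's −x bottom edge, the right legs (their mirror images, tilting toward −x) meet its +x bottom edge — so the leg tops tuck under the beam, the beam's underside is 750 mm above the floor, and the feet are 911 mm apart outside-to-outside with the beam centred between them. The two leg pairs are set in 95 mm from either end of the beam.


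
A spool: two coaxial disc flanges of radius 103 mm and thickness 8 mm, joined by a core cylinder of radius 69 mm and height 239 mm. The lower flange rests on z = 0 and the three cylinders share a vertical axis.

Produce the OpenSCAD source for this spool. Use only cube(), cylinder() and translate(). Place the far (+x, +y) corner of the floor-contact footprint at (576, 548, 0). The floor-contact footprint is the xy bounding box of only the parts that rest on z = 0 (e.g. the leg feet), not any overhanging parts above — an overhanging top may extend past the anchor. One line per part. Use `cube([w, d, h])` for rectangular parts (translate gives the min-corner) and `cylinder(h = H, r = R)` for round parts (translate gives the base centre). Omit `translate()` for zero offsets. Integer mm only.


translate([473, 445, 0]) cylinder(h = 8, r = 103);
translate([473, 445, 8]) cylinder(h = 239, r = 69);
translate([473, 445, 247]) cylinder(h = 8, r = 103);


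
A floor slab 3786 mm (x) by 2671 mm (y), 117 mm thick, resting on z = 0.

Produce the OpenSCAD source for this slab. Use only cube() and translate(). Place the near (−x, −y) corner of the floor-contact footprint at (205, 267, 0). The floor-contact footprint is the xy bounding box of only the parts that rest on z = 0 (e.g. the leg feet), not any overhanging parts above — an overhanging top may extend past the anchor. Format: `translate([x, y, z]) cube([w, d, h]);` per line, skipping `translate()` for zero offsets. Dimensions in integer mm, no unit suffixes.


translate([205, 267, 0]) cube([3786, 2671, 117]);


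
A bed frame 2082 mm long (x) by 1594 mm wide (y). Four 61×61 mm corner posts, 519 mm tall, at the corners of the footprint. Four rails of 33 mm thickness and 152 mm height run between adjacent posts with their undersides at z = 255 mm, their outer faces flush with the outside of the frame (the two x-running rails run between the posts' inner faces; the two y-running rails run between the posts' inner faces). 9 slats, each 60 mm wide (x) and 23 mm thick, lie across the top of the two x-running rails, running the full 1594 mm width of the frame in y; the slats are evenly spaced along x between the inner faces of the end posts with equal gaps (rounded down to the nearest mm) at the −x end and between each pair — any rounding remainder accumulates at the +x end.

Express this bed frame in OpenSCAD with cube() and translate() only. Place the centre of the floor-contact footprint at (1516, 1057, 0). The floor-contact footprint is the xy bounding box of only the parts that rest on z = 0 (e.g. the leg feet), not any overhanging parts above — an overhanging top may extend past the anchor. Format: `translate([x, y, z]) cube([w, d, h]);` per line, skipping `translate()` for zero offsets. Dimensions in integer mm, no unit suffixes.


translate([475, 260, 0]) cube([61, 61, 519]);
translate([475, 1793, 0]) cube([61, 61, 519]);
translate([2496, 260, 0]) cube([61, 61, 519]);
translate([2496, 1793, 0]) cube([61, 61, 519]);
translate([536, 260, 255]) cube([1960, 33, 152]);
translate([536, 1821, 255]) cube([1960, 33, 152]);
translate([475, 321, 255]) cube([33, 1472, 152]);
translate([2524, 321, 255]) cube([33, 1472, 152]);
translate([678, 260, 407]) cube([60, 1594, 23]);
translate([880, 260, 407]) cube([60, 1594, 23]);
translate([1082, 260, 407]) cube([60, 1594, 23]);
translate([1284, 260, 407]) cube([60, 1594, 23]);
translate([1486, 260, 407]) cube([60, 1594, 23]);
translate([1688, 260, 407]) cube([60, 1594, 23]);
translate([1890, 260, 407]) cube([60, 1594, 23]);
translate([2092, 260, 407]) cube([60, 1594, 23]);
translate([2294, 260, 407]) cube([60, 1594, 23]);


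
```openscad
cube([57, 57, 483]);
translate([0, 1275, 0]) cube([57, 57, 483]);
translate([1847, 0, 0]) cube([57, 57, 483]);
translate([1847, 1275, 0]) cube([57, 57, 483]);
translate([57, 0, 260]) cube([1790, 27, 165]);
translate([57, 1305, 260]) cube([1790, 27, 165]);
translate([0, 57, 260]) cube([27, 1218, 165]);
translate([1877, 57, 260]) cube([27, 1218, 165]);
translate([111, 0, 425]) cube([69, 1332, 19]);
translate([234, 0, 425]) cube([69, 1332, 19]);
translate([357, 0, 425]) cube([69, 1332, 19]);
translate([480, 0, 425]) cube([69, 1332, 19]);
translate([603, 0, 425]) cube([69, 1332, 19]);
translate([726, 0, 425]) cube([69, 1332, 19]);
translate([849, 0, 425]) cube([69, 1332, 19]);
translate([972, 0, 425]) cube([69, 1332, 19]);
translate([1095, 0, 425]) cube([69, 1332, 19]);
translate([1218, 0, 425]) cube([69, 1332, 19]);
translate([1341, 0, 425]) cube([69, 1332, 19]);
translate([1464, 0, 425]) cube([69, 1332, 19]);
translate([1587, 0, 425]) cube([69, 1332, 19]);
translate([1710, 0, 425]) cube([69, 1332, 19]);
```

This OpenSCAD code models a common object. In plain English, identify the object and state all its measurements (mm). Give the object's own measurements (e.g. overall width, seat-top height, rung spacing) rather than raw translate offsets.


A bed frame 1904 mm long (x) by 1332 mm wide (y). Four 57×57 mm corner posts, 483 mm tall, at the corners of the footprint. Four rails of 27 mm thickness and 165 mm height run between adjacent posts with their undersides at z = 260 mm, their outer faces flush with the outside of the frame (the two x-running rails run between the posts' inner faces; the two y-running rails run between the posts' inner faces). 14 slats, each 69 mm wide (x) and 19 mm thick, lie across the top of the two x-running rails, running the full 1332 mm width of the frame in y; along x they sit between the end posts with a 54 mm gap after the −x posts and between neighbouring slats, leaving 68 mm before the +x posts.


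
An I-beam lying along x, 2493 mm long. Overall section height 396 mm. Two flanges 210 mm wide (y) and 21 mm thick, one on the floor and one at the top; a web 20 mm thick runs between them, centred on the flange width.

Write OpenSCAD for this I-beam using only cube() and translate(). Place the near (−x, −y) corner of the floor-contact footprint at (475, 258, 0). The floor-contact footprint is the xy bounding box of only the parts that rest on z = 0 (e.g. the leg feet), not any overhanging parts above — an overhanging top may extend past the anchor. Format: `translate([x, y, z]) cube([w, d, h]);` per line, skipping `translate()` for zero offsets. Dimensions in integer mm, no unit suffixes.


translate([475, 258, 0]) cube([2493, 210, 21]);
translate([475, 353, 21]) cube([2493, 20, 354]);
translate([475, 258, 375]) cube([2493, 210, 21]);


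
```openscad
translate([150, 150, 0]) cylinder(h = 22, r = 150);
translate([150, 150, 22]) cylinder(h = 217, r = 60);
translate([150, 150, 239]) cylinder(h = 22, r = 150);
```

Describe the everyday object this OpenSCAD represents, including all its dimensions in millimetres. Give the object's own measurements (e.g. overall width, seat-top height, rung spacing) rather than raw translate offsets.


A spool: two coaxial disc flanges of radius 150 mm and thickness 22 mm, joined by a core cylinder of radius 60 mm and height 217 mm. The lower flange rests on z = 0 and the three cylinders share a vertical axis.


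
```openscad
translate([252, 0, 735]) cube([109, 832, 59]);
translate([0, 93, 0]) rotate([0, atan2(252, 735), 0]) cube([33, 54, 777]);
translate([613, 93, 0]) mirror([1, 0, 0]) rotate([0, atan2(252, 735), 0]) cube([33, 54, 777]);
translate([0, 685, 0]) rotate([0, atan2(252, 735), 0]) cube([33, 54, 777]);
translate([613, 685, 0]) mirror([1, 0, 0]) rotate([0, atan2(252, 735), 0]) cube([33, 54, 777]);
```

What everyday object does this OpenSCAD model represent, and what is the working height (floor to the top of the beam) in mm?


A sawhorse. The overall height is 794 mm.

A beam across two mirrored pairs of raked legs — a sawhorse. The beam's underside is at z = 735 (matching the legs' vertical rise in atan2(252, 735)) and the beam is 59 mm tall, so its top is at 735 + 59 = 794 mm. The raked legs top out at the beam's underside, so that is the highest point.


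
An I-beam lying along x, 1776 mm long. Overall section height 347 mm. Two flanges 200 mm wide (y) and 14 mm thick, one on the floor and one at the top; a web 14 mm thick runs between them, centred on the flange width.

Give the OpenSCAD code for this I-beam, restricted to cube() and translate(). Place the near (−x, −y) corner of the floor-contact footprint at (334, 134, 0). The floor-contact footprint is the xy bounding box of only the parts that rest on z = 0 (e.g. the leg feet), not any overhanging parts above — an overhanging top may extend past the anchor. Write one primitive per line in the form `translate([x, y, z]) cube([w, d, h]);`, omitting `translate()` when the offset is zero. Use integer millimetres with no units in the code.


translate([334, 134, 0]) cube([1776, 200, 14]);
translate([334, 227, 14]) cube([1776, 14, 319]);
translate([334, 134, 333]) cube([1776, 200, 14]);
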